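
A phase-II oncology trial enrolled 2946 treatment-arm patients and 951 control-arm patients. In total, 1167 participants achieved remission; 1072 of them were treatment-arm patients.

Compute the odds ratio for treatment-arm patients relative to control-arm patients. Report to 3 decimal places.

5.154

treatment-arm patients without the outcome: 2946 − 1072 = 1874
control-arm patients with the outcome: 1167 − 1072 = 95
control-arm patients without the outcome: 951 − 95 = 856
OR = (1072 × 856) / (1874 × 95) = 917632/178030 ≈ 5.154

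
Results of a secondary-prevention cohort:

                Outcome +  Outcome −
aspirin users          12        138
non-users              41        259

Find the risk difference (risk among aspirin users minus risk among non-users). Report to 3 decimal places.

risk, aspirin users = 12/150 = 0.0800
risk, non-users = 41/300 = 0.1367
risk difference = 0.0800 − 0.1367 = -0.057

RD: -0.057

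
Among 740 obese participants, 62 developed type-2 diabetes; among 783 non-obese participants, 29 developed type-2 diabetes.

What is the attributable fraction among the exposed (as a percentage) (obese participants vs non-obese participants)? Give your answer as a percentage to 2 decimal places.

AR% ≈ 55.79%

risk, obese participants = 62/740 = 0.08378
risk, non-obese participants = 29/783 = 0.03704
AR% = (0.08378 − 0.03704) / 0.08378 = 0.5579 → 55.79%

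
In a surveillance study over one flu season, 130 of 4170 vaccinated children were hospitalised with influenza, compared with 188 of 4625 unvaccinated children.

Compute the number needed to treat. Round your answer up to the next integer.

106

risk, vaccinated children = 130/4170 = 0.031175
risk, unvaccinated children = 188/4625 = 0.040649
absolute risk difference = 0.009474
1 / 0.009474 = 105.552 → round up → 106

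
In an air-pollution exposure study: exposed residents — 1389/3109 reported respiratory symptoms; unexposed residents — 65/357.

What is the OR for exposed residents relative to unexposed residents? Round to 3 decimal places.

3.628

odds, exposed residents = 1389/1720 = 0.8076
odds, unexposed residents = 65/292 = 0.2226
OR = 0.8076 / 0.2226 = 3.628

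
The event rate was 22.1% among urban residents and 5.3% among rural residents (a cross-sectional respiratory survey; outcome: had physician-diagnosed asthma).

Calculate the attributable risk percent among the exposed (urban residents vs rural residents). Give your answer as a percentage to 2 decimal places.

AR% = (0.2210 − 0.0530) / 0.2210 = 0.7602 → 76.02%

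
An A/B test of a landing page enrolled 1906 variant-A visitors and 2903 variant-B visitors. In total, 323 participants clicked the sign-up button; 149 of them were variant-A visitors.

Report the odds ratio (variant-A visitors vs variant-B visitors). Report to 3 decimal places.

1.330

variant-A visitors without the outcome: 1906 − 149 = 1757
variant-B visitors with the outcome: 323 − 149 = 174
variant-B visitors without the outcome: 2903 − 174 = 2729
OR = (149 × 2729) / (1757 × 174) = 406621/305718 ≈ 1.330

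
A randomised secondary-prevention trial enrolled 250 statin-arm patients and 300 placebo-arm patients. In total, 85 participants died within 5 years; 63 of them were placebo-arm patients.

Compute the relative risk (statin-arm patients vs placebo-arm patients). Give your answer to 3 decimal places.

statin-arm patients with the outcome: 85 − 63 = 22
statin-arm patients without the outcome: 250 − 22 = 228
placebo-arm patients without the outcome: 300 − 63 = 237
risk, statin-arm patients = 22/250 = 0.0880
risk, placebo-arm patients = 63/300 = 0.2100
RR = 0.0880 / 0.2100 = 0.419

0.419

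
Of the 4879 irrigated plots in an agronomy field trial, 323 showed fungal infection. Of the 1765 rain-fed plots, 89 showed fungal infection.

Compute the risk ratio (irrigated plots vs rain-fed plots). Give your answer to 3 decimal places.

risk, irrigated plots = 323/4879 = 0.0662
risk, rain-fed plots = 89/1765 = 0.0504
RR = 0.0662 / 0.0504 = 1.313

RR ≈ 1.313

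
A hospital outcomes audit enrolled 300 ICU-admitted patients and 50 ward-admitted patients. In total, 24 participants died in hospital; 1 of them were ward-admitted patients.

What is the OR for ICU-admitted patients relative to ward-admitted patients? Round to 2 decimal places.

ICU-admitted patients with the outcome: 24 − 1 = 23
ICU-admitted patients without the outcome: 300 − 23 = 277
ward-admitted patients without the outcome: 50 − 1 = 49
OR = (23 × 49) / (277 × 1) = 1127/277 ≈ 4.07

4.07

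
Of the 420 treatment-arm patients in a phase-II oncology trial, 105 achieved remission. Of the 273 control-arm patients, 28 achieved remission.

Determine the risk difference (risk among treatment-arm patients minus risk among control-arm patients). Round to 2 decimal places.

RD: 0.15

risk, treatment-arm patients = 105/420 = 0.2500
risk, control-arm patients = 28/273 = 0.1026
risk difference = 0.2500 − 0.1026 = 0.15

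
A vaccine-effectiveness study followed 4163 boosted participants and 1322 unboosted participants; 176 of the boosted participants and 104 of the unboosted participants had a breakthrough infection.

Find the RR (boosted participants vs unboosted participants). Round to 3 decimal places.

0.537

risk, boosted participants = 176/4163 = 0.04228
risk, unboosted participants = 104/1322 = 0.07867
RR = 0.04228 / 0.07867 = 0.537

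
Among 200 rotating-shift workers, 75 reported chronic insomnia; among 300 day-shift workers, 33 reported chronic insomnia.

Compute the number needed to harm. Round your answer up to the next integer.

risk, rotating-shift workers = 75/200 = 0.375000
risk, day-shift workers = 33/300 = 0.110000
absolute risk difference = 0.265000
1 / 0.265000 = 3.774 → round up → 4

4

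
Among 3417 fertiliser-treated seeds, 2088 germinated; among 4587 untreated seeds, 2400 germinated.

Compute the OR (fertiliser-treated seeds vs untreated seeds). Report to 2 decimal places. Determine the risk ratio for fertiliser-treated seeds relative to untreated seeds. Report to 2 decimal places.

OR = 1.43; RR = 1.17

OR = (2088 × 2187) / (1329 × 2400) = 4566456/3189600 ≈ 1.43
risk, fertiliser-treated seeds = 2088/3417 = 0.6111
risk, untreated seeds = 2400/4587 = 0.5232
RR = 0.6111 / 0.5232 = 1.17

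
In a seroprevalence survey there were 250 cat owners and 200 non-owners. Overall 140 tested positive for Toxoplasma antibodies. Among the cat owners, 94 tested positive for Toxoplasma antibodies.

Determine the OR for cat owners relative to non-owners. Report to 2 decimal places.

2.02

cat owners without the outcome: 250 − 94 = 156
non-owners with the outcome: 140 − 94 = 46
non-owners without the outcome: 200 − 46 = 154
odds, cat owners = 94/156 = 0.6026
odds, non-owners = 46/154 = 0.2987
OR = 0.6026 / 0.2987 = 2.02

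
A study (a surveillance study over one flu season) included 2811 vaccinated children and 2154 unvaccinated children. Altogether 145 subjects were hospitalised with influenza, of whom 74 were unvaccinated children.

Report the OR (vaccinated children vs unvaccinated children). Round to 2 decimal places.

0.73

vaccinated children with the outcome: 145 − 74 = 71
vaccinated children without the outcome: 2811 − 71 = 2740
unvaccinated children without the outcome: 2154 − 74 = 2080
odds, vaccinated children = 71/2740 = 0.02591
odds, unvaccinated children = 74/2080 = 0.03558
OR = 0.02591 / 0.03558 = 0.73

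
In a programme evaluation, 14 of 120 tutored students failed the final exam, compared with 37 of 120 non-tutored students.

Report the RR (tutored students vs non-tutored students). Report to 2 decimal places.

risk, tutored students = 14/120 = 0.1167
risk, non-tutored students = 37/120 = 0.3083
RR = 0.1167 / 0.3083 = 0.38

0.38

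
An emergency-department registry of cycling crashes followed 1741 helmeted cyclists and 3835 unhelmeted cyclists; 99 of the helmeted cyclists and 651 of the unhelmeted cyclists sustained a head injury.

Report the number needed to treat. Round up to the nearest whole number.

risk, helmeted cyclists = 99/1741 = 0.056864
risk, unhelmeted cyclists = 651/3835 = 0.169752
absolute risk difference = 0.112888
1 / 0.112888 = 8.858 → round up → 9

9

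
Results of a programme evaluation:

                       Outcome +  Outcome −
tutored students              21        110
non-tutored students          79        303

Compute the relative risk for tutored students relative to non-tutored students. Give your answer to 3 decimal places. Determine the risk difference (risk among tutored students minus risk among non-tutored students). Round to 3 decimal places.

risk, tutored students = 21/131 = 0.1603
risk, non-tutored students = 79/382 = 0.2068
RR = 0.1603 / 0.2068 = 0.775
risk difference = 0.1603 − 0.2068 = -0.047

RR = 0.775; RD = -0.047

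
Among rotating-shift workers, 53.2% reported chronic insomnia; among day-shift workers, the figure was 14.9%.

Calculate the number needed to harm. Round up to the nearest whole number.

absolute risk difference = 0.383000
1 / 0.383000 = 2.611 → round up → 3

3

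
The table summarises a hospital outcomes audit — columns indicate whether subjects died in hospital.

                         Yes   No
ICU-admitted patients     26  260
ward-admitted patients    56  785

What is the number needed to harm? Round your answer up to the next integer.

42

risk, ICU-admitted patients = 26/286 = 0.090909
risk, ward-admitted patients = 56/841 = 0.066587
absolute risk difference = 0.024322
1 / 0.024322 = 41.115 → round up → 42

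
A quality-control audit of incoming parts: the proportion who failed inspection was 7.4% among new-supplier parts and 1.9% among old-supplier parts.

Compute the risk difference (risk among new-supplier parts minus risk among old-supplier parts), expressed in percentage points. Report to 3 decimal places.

5.500

risk difference = 0.07400 − 0.01900 = 0.05500 → 5.500 percentage points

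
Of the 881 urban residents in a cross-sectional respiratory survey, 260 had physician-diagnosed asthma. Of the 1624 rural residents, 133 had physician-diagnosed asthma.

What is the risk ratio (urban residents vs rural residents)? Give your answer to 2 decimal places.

3.60

risk, urban residents = 260/881 = 0.2951
risk, rural residents = 133/1624 = 0.0819
RR = 0.2951 / 0.0819 = 3.60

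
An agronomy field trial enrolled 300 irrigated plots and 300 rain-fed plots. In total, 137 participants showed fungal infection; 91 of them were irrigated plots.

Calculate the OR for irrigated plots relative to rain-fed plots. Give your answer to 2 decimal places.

irrigated plots without the outcome: 300 − 91 = 209
rain-fed plots with the outcome: 137 − 91 = 46
rain-fed plots without the outcome: 300 − 46 = 254
OR = (91 × 254) / (209 × 46) = 23114/9614 ≈ 2.40

2.40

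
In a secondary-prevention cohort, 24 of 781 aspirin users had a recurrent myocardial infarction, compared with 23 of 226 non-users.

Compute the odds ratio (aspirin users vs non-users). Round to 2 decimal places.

OR = (24 × 203) / (757 × 23) = 4872/17411 ≈ 0.28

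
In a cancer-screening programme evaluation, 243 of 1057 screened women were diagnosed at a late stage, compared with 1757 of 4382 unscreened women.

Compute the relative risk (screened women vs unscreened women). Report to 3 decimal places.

0.573

risk, screened women = 243/1057 = 0.2299
risk, unscreened women = 1757/4382 = 0.4010
RR = 0.2299 / 0.4010 = 0.573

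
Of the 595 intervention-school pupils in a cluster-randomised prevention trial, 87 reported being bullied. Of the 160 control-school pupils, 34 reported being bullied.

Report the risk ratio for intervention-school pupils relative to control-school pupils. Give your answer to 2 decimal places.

risk, intervention-school pupils = 87/595 = 0.1462
risk, control-school pupils = 34/160 = 0.2125
RR = 0.1462 / 0.2125 = 0.69

RR ≈ 0.69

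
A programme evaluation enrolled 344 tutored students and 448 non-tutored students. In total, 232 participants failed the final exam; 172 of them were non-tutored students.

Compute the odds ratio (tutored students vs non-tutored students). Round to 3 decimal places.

tutored students with the outcome: 232 − 172 = 60
tutored students without the outcome: 344 − 60 = 284
non-tutored students without the outcome: 448 − 172 = 276
OR = (60 × 276) / (284 × 172) = 16560/48848 ≈ 0.339

0.339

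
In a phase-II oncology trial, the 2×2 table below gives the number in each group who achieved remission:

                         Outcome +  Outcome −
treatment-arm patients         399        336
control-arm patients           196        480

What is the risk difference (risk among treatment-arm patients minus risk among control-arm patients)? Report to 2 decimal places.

0.25

risk, treatment-arm patients = 399/735 = 0.5429
risk, control-arm patients = 196/676 = 0.2899
risk difference = 0.5429 − 0.2899 = 0.25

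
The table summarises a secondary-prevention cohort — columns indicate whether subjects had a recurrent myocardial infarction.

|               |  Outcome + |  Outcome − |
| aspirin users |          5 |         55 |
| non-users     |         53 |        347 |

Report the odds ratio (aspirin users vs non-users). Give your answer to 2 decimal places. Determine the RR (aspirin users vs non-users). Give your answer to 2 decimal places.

OR = 0.60; RR = 0.63

odds, aspirin users = 5/55 = 0.0909
odds, non-users = 53/347 = 0.1527
OR = 0.0909 / 0.1527 = 0.60
risk, aspirin users = 5/60 = 0.0833
risk, non-users = 53/400 = 0.1325
RR = 0.0833 / 0.1325 = 0.63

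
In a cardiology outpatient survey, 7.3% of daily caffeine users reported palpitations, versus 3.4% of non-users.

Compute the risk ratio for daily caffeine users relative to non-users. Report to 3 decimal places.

RR = 0.07300 / 0.03400 = 2.147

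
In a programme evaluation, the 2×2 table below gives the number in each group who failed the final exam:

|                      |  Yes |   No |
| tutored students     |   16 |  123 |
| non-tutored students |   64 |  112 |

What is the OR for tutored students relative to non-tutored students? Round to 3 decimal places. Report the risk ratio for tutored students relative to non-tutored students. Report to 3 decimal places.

OR = 0.228; RR = 0.317

OR = (16 × 112) / (123 × 64) = 1792/7872 ≈ 0.228
risk, tutored students = 16/139 = 0.1151
risk, non-tutored students = 64/176 = 0.3636
RR = 0.1151 / 0.3636 = 0.317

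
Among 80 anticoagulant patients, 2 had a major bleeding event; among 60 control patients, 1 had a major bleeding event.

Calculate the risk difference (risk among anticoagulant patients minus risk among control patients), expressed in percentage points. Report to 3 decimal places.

RD: 0.833

risk, anticoagulant patients = 2/80 = 0.02500
risk, control patients = 1/60 = 0.01667
risk difference = 0.02500 − 0.01667 = 0.00833 → 0.833 percentage points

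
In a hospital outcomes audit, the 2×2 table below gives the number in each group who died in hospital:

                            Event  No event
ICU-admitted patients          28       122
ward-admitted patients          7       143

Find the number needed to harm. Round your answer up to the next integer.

risk, ICU-admitted patients = 28/150 = 0.186667
risk, ward-admitted patients = 7/150 = 0.046667
absolute risk difference = 0.140000
1 / 0.140000 = 7.143 → round up → 8

NNH ≈ 8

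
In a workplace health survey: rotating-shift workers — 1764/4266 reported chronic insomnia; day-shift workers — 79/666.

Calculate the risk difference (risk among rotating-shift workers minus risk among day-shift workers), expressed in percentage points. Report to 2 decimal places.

risk, rotating-shift workers = 1764/4266 = 0.4135
risk, day-shift workers = 79/666 = 0.1186
risk difference = 0.4135 − 0.1186 = 0.2949 → 29.49 percentage points

29.49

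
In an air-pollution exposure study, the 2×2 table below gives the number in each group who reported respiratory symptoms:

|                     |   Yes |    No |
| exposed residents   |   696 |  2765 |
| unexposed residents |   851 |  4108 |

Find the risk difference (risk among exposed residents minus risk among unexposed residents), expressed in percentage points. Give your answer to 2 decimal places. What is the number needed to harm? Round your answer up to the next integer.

risk, exposed residents = 696/3461 = 0.2011
risk, unexposed residents = 851/4959 = 0.1716
risk difference = 0.2011 − 0.1716 = 0.0295 → 2.95 percentage points
absolute risk difference = 0.029491
1 / 0.029491 = 33.909 → round up → 34

RD = 2.95; NNH = 34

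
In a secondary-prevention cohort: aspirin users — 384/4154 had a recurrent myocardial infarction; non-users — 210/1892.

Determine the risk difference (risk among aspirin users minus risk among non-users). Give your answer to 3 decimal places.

RD: -0.019

risk, aspirin users = 384/4154 = 0.0924
risk, non-users = 210/1892 = 0.1110
risk difference = 0.0924 − 0.1110 = -0.019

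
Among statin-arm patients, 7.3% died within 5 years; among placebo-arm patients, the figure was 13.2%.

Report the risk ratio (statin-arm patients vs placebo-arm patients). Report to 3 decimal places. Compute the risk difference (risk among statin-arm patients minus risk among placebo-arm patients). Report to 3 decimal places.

RR = 0.553; RD = -0.059

RR = 0.0730 / 0.1320 = 0.553
risk difference = 0.0730 − 0.1320 = -0.059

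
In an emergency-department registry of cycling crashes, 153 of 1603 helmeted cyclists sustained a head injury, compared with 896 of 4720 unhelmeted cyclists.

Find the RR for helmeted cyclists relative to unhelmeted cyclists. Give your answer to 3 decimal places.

0.503

risk, helmeted cyclists = 153/1603 = 0.0954
risk, unhelmeted cyclists = 896/4720 = 0.1898
RR = 0.0954 / 0.1898 = 0.503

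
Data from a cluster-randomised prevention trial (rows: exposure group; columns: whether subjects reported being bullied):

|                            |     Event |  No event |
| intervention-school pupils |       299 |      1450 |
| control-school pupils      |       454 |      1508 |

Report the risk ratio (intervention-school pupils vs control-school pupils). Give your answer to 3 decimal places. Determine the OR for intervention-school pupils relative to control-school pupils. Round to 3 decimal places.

risk, intervention-school pupils = 299/1749 = 0.1710
risk, control-school pupils = 454/1962 = 0.2314
RR = 0.1710 / 0.2314 = 0.739
odds, intervention-school pupils = 299/1450 = 0.2062
odds, control-school pupils = 454/1508 = 0.3011
OR = 0.2062 / 0.3011 = 0.685

RR = 0.739; OR = 0.685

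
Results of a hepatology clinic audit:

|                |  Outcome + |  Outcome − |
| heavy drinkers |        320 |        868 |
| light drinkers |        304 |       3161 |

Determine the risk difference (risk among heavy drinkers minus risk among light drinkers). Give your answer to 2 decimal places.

risk, heavy drinkers = 320/1188 = 0.2694
risk, light drinkers = 304/3465 = 0.0877
risk difference = 0.2694 − 0.0877 = 0.18

0.18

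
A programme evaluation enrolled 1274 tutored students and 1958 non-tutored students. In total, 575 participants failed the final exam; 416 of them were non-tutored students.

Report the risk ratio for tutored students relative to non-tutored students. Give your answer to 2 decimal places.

RR ≈ 0.59

tutored students with the outcome: 575 − 416 = 159
tutored students without the outcome: 1274 − 159 = 1115
non-tutored students without the outcome: 1958 − 416 = 1542
risk, tutored students = 159/1274 = 0.1248
risk, non-tutored students = 416/1958 = 0.2125
RR = 0.1248 / 0.2125 = 0.59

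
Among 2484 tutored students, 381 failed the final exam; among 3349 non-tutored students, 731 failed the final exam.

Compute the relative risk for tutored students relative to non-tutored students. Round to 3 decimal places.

risk, tutored students = 381/2484 = 0.1534
risk, non-tutored students = 731/3349 = 0.2183
RR = 0.1534 / 0.2183 = 0.703

RR ≈ 0.703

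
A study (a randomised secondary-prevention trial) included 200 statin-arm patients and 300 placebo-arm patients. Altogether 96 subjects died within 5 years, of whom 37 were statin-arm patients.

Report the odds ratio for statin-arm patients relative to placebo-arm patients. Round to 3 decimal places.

OR = 0.927

statin-arm patients without the outcome: 200 − 37 = 163
placebo-arm patients with the outcome: 96 − 37 = 59
placebo-arm patients without the outcome: 300 − 59 = 241
OR = (37 × 241) / (163 × 59) = 8917/9617 ≈ 0.927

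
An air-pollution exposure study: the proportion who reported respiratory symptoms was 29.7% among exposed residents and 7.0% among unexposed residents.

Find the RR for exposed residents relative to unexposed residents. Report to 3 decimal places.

RR = 0.2970 / 0.0700 = 4.243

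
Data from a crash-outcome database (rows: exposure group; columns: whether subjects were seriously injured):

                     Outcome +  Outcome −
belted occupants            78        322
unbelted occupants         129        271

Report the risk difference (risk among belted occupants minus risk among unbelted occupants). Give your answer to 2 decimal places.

risk, belted occupants = 78/400 = 0.1950
risk, unbelted occupants = 129/400 = 0.3225
risk difference = 0.1950 − 0.3225 = -0.13

-0.13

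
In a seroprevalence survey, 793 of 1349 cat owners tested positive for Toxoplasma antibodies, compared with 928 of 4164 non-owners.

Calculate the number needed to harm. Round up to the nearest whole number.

risk, cat owners = 793/1349 = 0.587843
risk, non-owners = 928/4164 = 0.222863
absolute risk difference = 0.364980
1 / 0.364980 = 2.740 → round up → 3

3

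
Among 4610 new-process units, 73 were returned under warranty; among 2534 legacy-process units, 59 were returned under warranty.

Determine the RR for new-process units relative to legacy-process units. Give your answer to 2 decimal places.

RR ≈ 0.68

risk, new-process units = 73/4610 = 0.01584
risk, legacy-process units = 59/2534 = 0.02328
RR = 0.01584 / 0.02328 = 0.68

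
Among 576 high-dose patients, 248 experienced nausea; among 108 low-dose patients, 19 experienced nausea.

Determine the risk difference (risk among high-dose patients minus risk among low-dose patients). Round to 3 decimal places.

risk, high-dose patients = 248/576 = 0.4306
risk, low-dose patients = 19/108 = 0.1759
risk difference = 0.4306 − 0.1759 = 0.255

0.255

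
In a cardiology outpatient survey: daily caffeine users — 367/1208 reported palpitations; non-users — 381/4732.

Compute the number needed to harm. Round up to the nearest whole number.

risk, daily caffeine users = 367/1208 = 0.303808
risk, non-users = 381/4732 = 0.080516
absolute risk difference = 0.223292
1 / 0.223292 = 4.478 → round up → 5

5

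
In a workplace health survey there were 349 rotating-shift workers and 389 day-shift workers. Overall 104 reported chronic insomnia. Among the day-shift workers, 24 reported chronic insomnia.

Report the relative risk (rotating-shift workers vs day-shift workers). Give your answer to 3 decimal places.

RR = 3.715

rotating-shift workers with the outcome: 104 − 24 = 80
rotating-shift workers without the outcome: 349 − 80 = 269
day-shift workers without the outcome: 389 − 24 = 365
risk, rotating-shift workers = 80/349 = 0.2292
risk, day-shift workers = 24/389 = 0.0617
RR = 0.2292 / 0.0617 = 3.715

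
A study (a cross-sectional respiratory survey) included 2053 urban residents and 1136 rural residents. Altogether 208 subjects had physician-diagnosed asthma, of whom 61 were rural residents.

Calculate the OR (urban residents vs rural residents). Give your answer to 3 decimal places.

OR ≈ 1.359

urban residents with the outcome: 208 − 61 = 147
urban residents without the outcome: 2053 − 147 = 1906
rural residents without the outcome: 1136 − 61 = 1075
OR = (147 × 1075) / (1906 × 61) = 158025/116266 ≈ 1.359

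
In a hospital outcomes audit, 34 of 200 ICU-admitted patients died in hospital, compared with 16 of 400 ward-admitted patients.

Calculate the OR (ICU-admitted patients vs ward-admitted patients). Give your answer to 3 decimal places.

OR = (34 × 384) / (166 × 16) = 13056/2656 ≈ 4.916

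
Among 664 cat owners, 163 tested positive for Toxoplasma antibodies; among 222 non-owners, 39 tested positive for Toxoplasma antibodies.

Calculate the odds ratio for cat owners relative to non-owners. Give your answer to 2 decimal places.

1.53

odds, cat owners = 163/501 = 0.3253
odds, non-owners = 39/183 = 0.2131
OR = 0.3253 / 0.2131 = 1.53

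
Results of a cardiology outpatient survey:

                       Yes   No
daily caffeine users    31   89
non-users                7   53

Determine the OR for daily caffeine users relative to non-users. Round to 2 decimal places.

OR = (31 × 53) / (89 × 7) = 1643/623 ≈ 2.64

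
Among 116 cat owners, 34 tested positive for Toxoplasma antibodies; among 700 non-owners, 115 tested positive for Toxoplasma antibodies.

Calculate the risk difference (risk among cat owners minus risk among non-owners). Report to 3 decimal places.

RD = 0.129

risk, cat owners = 34/116 = 0.2931
risk, non-owners = 115/700 = 0.1643
risk difference = 0.2931 − 0.1643 = 0.129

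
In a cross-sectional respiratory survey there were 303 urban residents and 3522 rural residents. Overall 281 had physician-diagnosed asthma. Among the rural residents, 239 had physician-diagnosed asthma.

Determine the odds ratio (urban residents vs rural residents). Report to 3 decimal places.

OR = 2.210

urban residents with the outcome: 281 − 239 = 42
urban residents without the outcome: 303 − 42 = 261
rural residents without the outcome: 3522 − 239 = 3283
odds, urban residents = 42/261 = 0.1609
odds, rural residents = 239/3283 = 0.0728
OR = 0.1609 / 0.0728 = 2.210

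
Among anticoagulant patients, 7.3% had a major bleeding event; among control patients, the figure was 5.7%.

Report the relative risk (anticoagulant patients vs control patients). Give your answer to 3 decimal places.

RR = 0.0730 / 0.0570 = 1.281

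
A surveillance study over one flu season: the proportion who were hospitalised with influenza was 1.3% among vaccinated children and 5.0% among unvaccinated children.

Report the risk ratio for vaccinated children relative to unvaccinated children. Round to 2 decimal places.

RR = 0.01300 / 0.05000 = 0.26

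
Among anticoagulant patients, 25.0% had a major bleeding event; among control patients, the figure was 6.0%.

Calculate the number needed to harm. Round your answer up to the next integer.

absolute risk difference = 0.190000
1 / 0.190000 = 5.263 → round up → 6

NNH: 6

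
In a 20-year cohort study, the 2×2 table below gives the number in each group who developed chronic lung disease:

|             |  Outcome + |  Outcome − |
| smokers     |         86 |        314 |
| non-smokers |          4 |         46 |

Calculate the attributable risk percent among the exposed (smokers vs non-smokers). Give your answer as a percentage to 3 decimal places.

risk, smokers = 86/400 = 0.2150
risk, non-smokers = 4/50 = 0.0800
AR% = (0.2150 − 0.0800) / 0.2150 = 0.6279 → 62.791%

AR% ≈ 62.791%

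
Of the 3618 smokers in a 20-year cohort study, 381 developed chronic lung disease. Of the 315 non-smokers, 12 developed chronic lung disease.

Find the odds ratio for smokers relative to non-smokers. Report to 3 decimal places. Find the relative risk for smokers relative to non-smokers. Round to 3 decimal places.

OR = 2.972; RR = 2.764

OR = (381 × 303) / (3237 × 12) = 115443/38844 ≈ 2.972
risk, smokers = 381/3618 = 0.10531
risk, non-smokers = 12/315 = 0.03810
RR = 0.10531 / 0.03810 = 2.764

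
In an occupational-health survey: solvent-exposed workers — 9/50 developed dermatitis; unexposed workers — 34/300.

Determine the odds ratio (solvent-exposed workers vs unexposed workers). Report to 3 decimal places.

OR = (9 × 266) / (41 × 34) = 2394/1394 ≈ 1.717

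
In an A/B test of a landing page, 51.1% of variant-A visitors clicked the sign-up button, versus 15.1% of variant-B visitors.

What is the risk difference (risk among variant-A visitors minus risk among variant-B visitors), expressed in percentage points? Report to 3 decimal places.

risk difference = 0.5110 − 0.1510 = 0.3600 → 36.000 percentage points

36.000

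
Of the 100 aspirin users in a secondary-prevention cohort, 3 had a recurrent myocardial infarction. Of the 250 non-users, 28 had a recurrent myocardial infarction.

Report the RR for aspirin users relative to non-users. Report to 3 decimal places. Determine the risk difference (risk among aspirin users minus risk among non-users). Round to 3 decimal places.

RR = 0.268; RD = -0.082

risk, aspirin users = 3/100 = 0.03000
risk, non-users = 28/250 = 0.11200
RR = 0.03000 / 0.11200 = 0.268
risk difference = 0.03000 − 0.11200 = -0.082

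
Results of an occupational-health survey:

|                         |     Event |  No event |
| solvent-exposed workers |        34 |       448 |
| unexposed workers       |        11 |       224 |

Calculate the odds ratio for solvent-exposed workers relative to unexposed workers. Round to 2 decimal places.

OR = (34 × 224) / (448 × 11) = 7616/4928 ≈ 1.55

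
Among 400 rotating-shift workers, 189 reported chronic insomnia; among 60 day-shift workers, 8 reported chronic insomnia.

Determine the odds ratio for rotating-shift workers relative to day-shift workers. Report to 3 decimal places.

OR = (189 × 52) / (211 × 8) = 9828/1688 ≈ 5.822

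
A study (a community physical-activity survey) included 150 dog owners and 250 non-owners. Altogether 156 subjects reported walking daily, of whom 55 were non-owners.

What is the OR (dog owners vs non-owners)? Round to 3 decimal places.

dog owners with the outcome: 156 − 55 = 101
dog owners without the outcome: 150 − 101 = 49
non-owners without the outcome: 250 − 55 = 195
OR = (101 × 195) / (49 × 55) = 19695/2695 ≈ 7.308

OR = 7.308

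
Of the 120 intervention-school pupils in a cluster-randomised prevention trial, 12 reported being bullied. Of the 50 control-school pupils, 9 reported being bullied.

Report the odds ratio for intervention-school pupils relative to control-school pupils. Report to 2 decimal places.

0.51

odds, intervention-school pupils = 12/108 = 0.1111
odds, control-school pupils = 9/41 = 0.2195
OR = 0.1111 / 0.2195 = 0.51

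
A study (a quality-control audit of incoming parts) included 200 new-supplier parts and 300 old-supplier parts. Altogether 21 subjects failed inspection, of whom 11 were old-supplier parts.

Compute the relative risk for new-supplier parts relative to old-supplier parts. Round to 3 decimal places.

new-supplier parts with the outcome: 21 − 11 = 10
new-supplier parts without the outcome: 200 − 10 = 190
old-supplier parts without the outcome: 300 − 11 = 289
risk, new-supplier parts = 10/200 = 0.05000
risk, old-supplier parts = 11/300 = 0.03667
RR = 0.05000 / 0.03667 = 1.364

RR ≈ 1.364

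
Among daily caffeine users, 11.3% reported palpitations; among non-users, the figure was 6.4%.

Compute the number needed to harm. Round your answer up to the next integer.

21

absolute risk difference = 0.049000
1 / 0.049000 = 20.408 → round up → 21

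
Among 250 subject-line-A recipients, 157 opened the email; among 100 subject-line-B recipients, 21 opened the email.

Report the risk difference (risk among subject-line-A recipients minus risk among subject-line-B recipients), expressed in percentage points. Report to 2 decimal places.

risk, subject-line-A recipients = 157/250 = 0.6280
risk, subject-line-B recipients = 21/100 = 0.2100
risk difference = 0.6280 − 0.2100 = 0.4180 → 41.80 percentage points

RD = 41.80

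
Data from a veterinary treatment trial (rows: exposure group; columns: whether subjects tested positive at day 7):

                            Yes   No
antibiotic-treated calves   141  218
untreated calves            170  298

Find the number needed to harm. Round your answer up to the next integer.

risk, antibiotic-treated calves = 141/359 = 0.392758
risk, untreated calves = 170/468 = 0.363248
absolute risk difference = 0.029510
1 / 0.029510 = 33.887 → round up → 34

NNH = 34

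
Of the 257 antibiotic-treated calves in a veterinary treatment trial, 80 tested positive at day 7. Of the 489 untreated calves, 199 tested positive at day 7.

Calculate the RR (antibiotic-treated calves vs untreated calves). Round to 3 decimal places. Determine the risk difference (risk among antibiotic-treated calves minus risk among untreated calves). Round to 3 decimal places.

risk, antibiotic-treated calves = 80/257 = 0.3113
risk, untreated calves = 199/489 = 0.4070
RR = 0.3113 / 0.4070 = 0.765
risk difference = 0.3113 − 0.4070 = -0.096

RR = 0.765; RD = -0.096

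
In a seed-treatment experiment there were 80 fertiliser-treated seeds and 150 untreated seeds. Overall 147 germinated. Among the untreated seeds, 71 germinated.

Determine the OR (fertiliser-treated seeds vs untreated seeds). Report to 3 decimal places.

fertiliser-treated seeds with the outcome: 147 − 71 = 76
fertiliser-treated seeds without the outcome: 80 − 76 = 4
untreated seeds without the outcome: 150 − 71 = 79
OR = (76 × 79) / (4 × 71) = 6004/284 ≈ 21.141

21.141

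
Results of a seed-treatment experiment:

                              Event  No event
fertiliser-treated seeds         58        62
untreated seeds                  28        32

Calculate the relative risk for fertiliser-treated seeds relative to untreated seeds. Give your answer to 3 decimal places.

1.036

risk, fertiliser-treated seeds = 58/120 = 0.4833
risk, untreated seeds = 28/60 = 0.4667
RR = 0.4833 / 0.4667 = 1.036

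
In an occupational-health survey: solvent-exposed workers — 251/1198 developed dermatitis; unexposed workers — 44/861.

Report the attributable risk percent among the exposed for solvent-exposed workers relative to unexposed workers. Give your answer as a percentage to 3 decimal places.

risk, solvent-exposed workers = 251/1198 = 0.2095
risk, unexposed workers = 44/861 = 0.0511
AR% = (0.2095 − 0.0511) / 0.2095 = 0.7561 → 75.609%

AR% ≈ 75.609%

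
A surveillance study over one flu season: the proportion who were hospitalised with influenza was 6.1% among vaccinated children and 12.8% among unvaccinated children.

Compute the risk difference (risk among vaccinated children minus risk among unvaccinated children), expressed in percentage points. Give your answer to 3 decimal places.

risk difference = 0.0610 − 0.1280 = -0.0670 → -6.700 percentage points

-6.700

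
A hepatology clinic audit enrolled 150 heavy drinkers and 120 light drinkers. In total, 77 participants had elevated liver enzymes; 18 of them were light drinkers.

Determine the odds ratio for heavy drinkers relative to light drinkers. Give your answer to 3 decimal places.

heavy drinkers with the outcome: 77 − 18 = 59
heavy drinkers without the outcome: 150 − 59 = 91
light drinkers without the outcome: 120 − 18 = 102
OR = (59 × 102) / (91 × 18) = 6018/1638 ≈ 3.674

3.674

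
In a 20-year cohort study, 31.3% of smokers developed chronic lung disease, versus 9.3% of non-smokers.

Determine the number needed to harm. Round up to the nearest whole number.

absolute risk difference = 0.220000
1 / 0.220000 = 4.545 → round up → 5

NNH ≈ 5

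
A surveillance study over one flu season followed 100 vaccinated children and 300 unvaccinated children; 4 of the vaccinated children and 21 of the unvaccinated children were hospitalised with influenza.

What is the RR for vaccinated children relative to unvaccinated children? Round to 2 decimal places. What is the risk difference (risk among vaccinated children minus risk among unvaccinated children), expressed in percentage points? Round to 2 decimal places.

RR = 0.57; RD = -3.00

risk, vaccinated children = 4/100 = 0.04000
risk, unvaccinated children = 21/300 = 0.07000
RR = 0.04000 / 0.07000 = 0.57
risk difference = 0.04000 − 0.07000 = -0.03000 → -3.00 percentage points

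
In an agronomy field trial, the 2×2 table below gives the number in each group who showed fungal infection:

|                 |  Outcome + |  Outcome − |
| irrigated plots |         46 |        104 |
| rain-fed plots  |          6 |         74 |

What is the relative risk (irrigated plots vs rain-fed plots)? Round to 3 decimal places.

risk, irrigated plots = 46/150 = 0.3067
risk, rain-fed plots = 6/80 = 0.0750
RR = 0.3067 / 0.0750 = 4.089

4.089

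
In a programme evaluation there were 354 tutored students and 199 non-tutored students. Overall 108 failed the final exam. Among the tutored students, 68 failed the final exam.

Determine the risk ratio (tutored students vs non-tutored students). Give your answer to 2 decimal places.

tutored students without the outcome: 354 − 68 = 286
non-tutored students with the outcome: 108 − 68 = 40
non-tutored students without the outcome: 199 − 40 = 159
risk, tutored students = 68/354 = 0.1921
risk, non-tutored students = 40/199 = 0.2010
RR = 0.1921 / 0.2010 = 0.96

RR: 0.96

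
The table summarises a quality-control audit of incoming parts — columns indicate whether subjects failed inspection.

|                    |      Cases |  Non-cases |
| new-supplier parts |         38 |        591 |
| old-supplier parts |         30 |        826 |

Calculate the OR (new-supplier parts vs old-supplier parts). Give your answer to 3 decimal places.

OR = 1.770

odds, new-supplier parts = 38/591 = 0.06430
odds, old-supplier parts = 30/826 = 0.03632
OR = 0.06430 / 0.03632 = 1.770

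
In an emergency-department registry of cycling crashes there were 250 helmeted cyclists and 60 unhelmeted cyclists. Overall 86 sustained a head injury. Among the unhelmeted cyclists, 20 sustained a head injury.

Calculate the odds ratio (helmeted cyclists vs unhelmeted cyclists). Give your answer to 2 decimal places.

helmeted cyclists with the outcome: 86 − 20 = 66
helmeted cyclists without the outcome: 250 − 66 = 184
unhelmeted cyclists without the outcome: 60 − 20 = 40
OR = (66 × 40) / (184 × 20) = 2640/3680 ≈ 0.72

OR ≈ 0.72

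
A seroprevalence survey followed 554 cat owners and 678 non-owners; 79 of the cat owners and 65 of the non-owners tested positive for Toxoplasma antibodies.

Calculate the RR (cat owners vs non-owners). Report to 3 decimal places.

risk, cat owners = 79/554 = 0.1426
risk, non-owners = 65/678 = 0.0959
RR = 0.1426 / 0.0959 = 1.487

RR: 1.487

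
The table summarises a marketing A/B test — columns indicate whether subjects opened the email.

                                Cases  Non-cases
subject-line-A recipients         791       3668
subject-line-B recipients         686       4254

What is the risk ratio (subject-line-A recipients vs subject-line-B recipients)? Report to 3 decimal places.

1.277

risk, subject-line-A recipients = 791/4459 = 0.1774
risk, subject-line-B recipients = 686/4940 = 0.1389
RR = 0.1774 / 0.1389 = 1.277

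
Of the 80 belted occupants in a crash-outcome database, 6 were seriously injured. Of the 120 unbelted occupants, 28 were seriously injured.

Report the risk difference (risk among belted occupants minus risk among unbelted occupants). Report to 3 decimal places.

RD = -0.158

risk, belted occupants = 6/80 = 0.0750
risk, unbelted occupants = 28/120 = 0.2333
risk difference = 0.0750 − 0.2333 = -0.158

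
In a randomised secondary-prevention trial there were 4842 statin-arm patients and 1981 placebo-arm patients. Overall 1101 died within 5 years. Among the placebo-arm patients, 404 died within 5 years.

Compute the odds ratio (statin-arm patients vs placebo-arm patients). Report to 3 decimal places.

0.656

statin-arm patients with the outcome: 1101 − 404 = 697
statin-arm patients without the outcome: 4842 − 697 = 4145
placebo-arm patients without the outcome: 1981 − 404 = 1577
OR = (697 × 1577) / (4145 × 404) = 1099169/1674580 ≈ 0.656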